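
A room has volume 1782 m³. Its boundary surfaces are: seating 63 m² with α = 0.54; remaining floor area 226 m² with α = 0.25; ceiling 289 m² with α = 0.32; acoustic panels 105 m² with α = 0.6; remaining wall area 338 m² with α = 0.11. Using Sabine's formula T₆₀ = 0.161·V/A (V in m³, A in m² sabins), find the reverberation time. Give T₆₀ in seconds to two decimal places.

A = Σ Sᵢαᵢ = 63·0.54 + 226·0.25 + 289·0.32 + 105·0.6 + 338·0.11 = 283.18 m².
T₆₀ = 0.161·V/A = 0.161·1782/283.18 = 1.013 s.

1.01 s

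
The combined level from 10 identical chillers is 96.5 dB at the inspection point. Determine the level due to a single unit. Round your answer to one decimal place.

10 equal contributions raise the level by 10·log₁₀ 10 = 10.000 dB, so each unit alone gives 96.5 − 10.000.

86.5 dB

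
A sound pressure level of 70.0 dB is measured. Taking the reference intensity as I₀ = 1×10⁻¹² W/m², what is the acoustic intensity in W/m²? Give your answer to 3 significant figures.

I/I₀ = 10^(70.0/10) = 1e+07, so I = 1e+07 × 10⁻¹² W/m².

1.00e-05 W/m²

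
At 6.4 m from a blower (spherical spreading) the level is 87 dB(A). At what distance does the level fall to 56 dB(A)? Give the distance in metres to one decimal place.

The 31.0 dB drop corresponds to a distance ratio of 10^(31.0/20) for a point source.
r₂ = 6.4·10^((87−56)/20) = 6.4·10^(31.0/20) = 227.08 m.

227.1 m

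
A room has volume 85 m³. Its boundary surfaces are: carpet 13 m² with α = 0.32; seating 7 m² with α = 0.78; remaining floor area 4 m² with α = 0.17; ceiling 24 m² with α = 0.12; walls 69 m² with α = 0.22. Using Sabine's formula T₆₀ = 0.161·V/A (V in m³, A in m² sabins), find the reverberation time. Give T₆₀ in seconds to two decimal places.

A = Σ Sᵢαᵢ = 13·0.32 + 7·0.78 + 4·0.17 + 24·0.12 + 69·0.22 = 28.36 m².
T₆₀ = 0.161 × 85 / 28.36 = 0.483 s.

0.48 s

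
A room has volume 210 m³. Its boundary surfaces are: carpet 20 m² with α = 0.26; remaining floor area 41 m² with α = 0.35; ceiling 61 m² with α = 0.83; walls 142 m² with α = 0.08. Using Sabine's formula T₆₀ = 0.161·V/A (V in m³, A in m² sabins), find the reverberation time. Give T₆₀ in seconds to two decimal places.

0.41 s

Total absorption A = 20·0.26 + 41·0.35 + 61·0.83 + 142·0.08 = 81.54 m² sabins.
T₆₀ = 0.161 × 210 / 81.54 = 0.415 s.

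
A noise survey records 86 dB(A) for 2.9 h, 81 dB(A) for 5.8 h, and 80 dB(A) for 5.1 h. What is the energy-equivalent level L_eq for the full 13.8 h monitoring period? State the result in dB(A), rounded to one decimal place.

L_eq = 10·log₁₀[(1/T)·Σ tᵢ·10^(Lᵢ/10)] with T = 13.8 h.
Σ tᵢ·10^(Lᵢ/10) = 2.9·10^(86/10) + 5.8·10^(81/10) + 5.1·10^(80/10) = 2.395e+09.
L_eq = 10·log₁₀(2.395e+09/13.8) = 82.39 dB(A).

82.4 dB(A)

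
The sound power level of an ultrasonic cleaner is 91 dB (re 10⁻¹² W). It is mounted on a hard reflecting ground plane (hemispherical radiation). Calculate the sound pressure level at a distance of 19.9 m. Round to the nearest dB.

Free-field hemispherical radiation: L_p = L_w − 10·log₁₀(2π·r²), r = 19.9 m.
2π·r² = 2488 m², 10·log₁₀ of that is 33.959 dB.
L_p = 91 − 33.959 = 57.04 dB.

57 dB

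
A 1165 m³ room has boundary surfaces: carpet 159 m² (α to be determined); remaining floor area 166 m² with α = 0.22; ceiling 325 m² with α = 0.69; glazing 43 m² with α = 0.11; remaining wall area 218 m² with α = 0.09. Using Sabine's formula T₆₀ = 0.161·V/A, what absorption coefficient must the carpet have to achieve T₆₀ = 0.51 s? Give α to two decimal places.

0.52

Required total absorption A = 0.161·1165/0.51 = 367.77 m².
Absorption from the other surfaces = 166·0.22 + 325·0.69 + 43·0.11 + 218·0.09 = 285.12 m², so the carpet must supply 82.65 m² over 159 m².
α = 82.65/159 = 0.520.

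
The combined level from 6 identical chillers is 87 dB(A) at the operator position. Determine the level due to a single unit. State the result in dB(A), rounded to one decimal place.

79.2 dB(A)

For N identical incoherent sources L_total = L₁ + 10·log₁₀ N, so L₁ = 87 − 10·log₁₀(6) = 87 − 7.782.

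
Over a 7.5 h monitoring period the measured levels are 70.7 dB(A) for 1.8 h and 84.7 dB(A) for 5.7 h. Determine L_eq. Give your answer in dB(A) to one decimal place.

83.6 dB(A)

The energy average is taken in the linear domain: L_eq = 10·log₁₀[(Σ tᵢ·10^(Lᵢ/10))/T], T = 7.5 h.
Σ tᵢ·10^(Lᵢ/10) = 1.8·10^(70.7/10) + 5.7·10^(84.7/10) = 1.703e+09.
L_eq = 10·log₁₀(1.703e+09/7.5) = 83.56 dB(A).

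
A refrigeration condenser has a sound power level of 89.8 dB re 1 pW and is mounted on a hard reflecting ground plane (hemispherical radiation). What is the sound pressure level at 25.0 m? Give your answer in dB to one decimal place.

53.9 dB

Free-field hemispherical radiation: L_p = L_w − 10·log₁₀(2π·r²), r = 25.0 m.
2π·r² = 3927 m², 10·log₁₀ of that is 35.941 dB.
L_p = 89.8 − 35.941 = 53.86 dB.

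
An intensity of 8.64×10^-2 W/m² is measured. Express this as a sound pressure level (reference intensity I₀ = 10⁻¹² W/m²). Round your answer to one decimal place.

109.4 dB

Dividing by I₀ shifts the exponent by 12: I/I₀ = 8.64×10^10.
L = 10·(0.9365 + 10) = 109.37 dB.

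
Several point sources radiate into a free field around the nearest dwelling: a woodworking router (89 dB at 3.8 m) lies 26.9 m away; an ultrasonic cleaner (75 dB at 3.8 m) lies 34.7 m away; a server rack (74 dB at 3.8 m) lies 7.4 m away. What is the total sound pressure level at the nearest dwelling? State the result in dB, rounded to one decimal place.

First find each source's level at the receiver (point-source: −20·log₁₀(r/r_ref)), then combine on an intensity basis.
woodworking router: 89 − 20·log₁₀(26.9/3.8) = 89 − 17.00 = 72.00 dB.
ultrasonic cleaner: 75 − 20·log₁₀(34.7/3.8) = 75 − 19.21 = 55.79 dB.
server rack: 74 − 20·log₁₀(7.4/3.8) = 74 − 5.79 = 68.21 dB.
Σ 10^(L/10) = 2.285e+07 → L_total = 10·log₁₀(2.285e+07) = 73.59 dB.

73.6 dB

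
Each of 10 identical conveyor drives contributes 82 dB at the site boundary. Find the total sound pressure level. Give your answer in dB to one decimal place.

L_total = L₁ + 10·log₁₀ N for N identical incoherent sources.
L_total = 82 + 10·log₁₀(10) = 82 + 10.000 = 92.00 dB.

92.0 dB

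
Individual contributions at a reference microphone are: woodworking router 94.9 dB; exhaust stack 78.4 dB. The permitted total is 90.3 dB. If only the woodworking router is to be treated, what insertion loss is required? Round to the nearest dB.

Everything except the woodworking router sums to 10^(78.4/10) = 6.918e+07 in linear terms, 78.40 dB.
To meet 90.3 dB overall, the treated woodworking router may contribute at most 10^(90.3/10) − 6.918e+07 = 1.002e+09, i.e. 90.01 dB.
Required insertion loss = 94.9 − 90.01 = 4.89 dB.

5 dB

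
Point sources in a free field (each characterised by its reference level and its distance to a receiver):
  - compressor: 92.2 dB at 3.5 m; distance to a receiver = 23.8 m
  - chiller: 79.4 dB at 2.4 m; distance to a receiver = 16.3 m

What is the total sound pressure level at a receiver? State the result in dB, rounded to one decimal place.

First find each source's level at the receiver (point-source: −20·log₁₀(r/r_ref)), then combine on an intensity basis.
compressor: 92.2 − 20·log₁₀(23.8/3.5) = 92.2 − 16.65 = 75.55 dB.
chiller: 79.4 − 20·log₁₀(16.3/2.4) = 79.4 − 16.64 = 62.76 dB.
Σ 10^(L/10) = 3.778e+07 → L_total = 10·log₁₀(3.778e+07) = 75.77 dB.

75.8 dB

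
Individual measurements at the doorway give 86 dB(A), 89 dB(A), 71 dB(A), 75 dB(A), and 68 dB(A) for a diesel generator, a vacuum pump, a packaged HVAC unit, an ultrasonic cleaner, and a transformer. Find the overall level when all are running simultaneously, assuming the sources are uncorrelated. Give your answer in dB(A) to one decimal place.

90.9 dB(A)

For uncorrelated sources the intensities add, so convert each level to linear form, sum, and take 10·log₁₀ of the total.
Σ 10^(L/10) = 10^(86/10) + 10^(89/10) + 10^(71/10) + 10^(75/10) + 10^(68/10) = 1.243e+09.
L_total = 10·log₁₀(1.243e+09) = 90.94 dB(A).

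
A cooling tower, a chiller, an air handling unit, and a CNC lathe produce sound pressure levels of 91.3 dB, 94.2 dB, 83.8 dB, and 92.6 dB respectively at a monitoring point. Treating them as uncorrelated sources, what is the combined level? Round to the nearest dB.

For uncorrelated sources the intensities add, so convert each level to linear form, sum, and take 10·log₁₀ of the total.
Σ 10^(L/10) = 10^(91.3/10) + 10^(94.2/10) + 10^(83.8/10) + 10^(92.6/10) = 6.039e+09.
L_total = 10·log₁₀(6.039e+09) = 97.81 dB.

98 dB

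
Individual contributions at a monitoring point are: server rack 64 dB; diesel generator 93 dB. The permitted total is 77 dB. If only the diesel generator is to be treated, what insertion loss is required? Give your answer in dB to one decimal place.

16.2 dB

The untreated sources together contribute 10^(64/10) = 2.512e+06, i.e. 64.00 dB.
To meet 77 dB overall, the treated diesel generator may contribute at most 10^(77/10) − 2.512e+06 = 4.761e+07, i.e. 76.78 dB.
So the diesel generator must be reduced from 93 to 76.78 dB: IL = 16.22 dB.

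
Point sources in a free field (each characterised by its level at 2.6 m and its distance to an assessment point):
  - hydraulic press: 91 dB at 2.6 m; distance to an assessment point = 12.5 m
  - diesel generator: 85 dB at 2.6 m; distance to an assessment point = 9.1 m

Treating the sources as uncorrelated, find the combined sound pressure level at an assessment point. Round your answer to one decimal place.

79.0 dB

Apply inverse-square spreading to bring every level to the receiver, then sum 10^(L/10).
hydraulic press: 91 − 20·log₁₀(12.5/2.6) = 91 − 13.64 = 77.36 dB.
diesel generator: 85 − 20·log₁₀(9.1/2.6) = 85 − 10.88 = 74.12 dB.
Σ 10^(L/10) = 8.028e+07 → L_total = 10·log₁₀(8.028e+07) = 79.05 dB.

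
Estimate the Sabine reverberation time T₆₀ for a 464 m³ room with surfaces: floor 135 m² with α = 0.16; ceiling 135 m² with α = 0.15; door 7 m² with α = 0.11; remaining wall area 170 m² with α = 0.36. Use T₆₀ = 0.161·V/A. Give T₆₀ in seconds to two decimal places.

0.72 s

A = Σ Sᵢαᵢ = 135·0.16 + 135·0.15 + 7·0.11 + 170·0.36 = 103.82 m².
T₆₀ = 0.161·V/A = 0.161·464/103.82 = 0.720 s.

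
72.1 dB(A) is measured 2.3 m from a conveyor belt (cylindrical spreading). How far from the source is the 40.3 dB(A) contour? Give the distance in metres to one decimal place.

The 31.8 dB drop corresponds to a distance ratio of 10^(31.8/10) for a line source.
r₂ = 2.3·10^((72.1−40.3)/10) = 2.3·10^(31.8/10) = 3481.19 m.

3481.2 m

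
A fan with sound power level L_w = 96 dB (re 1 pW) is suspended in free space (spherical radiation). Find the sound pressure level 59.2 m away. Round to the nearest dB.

50 dB

The power spreads over a sphere of area 4π·r², so L_p = L_w − 10·log₁₀(4π·r²).
4π·r² = 4.404e+04 m², 10·log₁₀ of that is 46.439 dB.
L_p = 96 − 46.439 = 49.56 dB.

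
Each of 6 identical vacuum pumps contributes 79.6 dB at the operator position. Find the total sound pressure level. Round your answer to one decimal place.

N identical incoherent sources raise the level by 10·log₁₀ N.
L_total = 79.6 + 10·log₁₀(6) = 79.6 + 7.782 = 87.38 dB.

87.4 dB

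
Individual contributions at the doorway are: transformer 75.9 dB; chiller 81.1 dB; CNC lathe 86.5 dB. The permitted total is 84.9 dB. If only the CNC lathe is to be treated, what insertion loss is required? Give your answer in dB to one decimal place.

5.0 dB

Fixed contribution from the other sources: Σ 10^(L/10) = 10^(75.9/10) + 10^(81.1/10) = 1.677e+08 (82.25 dB).
To meet 84.9 dB overall, the treated CNC lathe may contribute at most 10^(84.9/10) − 1.677e+08 = 1.413e+08, i.e. 81.50 dB.
So the CNC lathe must be reduced from 86.5 to 81.50 dB: IL = 5.00 dB.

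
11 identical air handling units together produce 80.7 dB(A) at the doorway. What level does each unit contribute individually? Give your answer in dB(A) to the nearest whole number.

For N identical incoherent sources L_total = L₁ + 10·log₁₀ N, so L₁ = 80.7 − 10·log₁₀(11) = 80.7 − 10.414.

70 dB(A)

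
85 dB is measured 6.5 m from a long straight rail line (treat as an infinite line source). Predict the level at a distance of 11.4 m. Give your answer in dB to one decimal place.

82.6 dB

Cylindrical spreading from a line source gives a 10·log₁₀(r₂/r₁) drop.
L₂ = 85 − 10·log₁₀(11.4/6.5) = 85 − 2.440 = 82.56 dB.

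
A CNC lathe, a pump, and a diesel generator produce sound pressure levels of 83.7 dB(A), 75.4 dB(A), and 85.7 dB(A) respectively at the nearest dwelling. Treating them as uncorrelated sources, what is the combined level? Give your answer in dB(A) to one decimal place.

For uncorrelated sources the intensities add, so convert each level to linear form, sum, and take 10·log₁₀ of the total.
Σ 10^(L/10) = 10^(83.7/10) + 10^(75.4/10) + 10^(85.7/10) = 6.406e+08.
L_total = 10·log₁₀(6.406e+08) = 88.07 dB(A).

88.1 dB(A)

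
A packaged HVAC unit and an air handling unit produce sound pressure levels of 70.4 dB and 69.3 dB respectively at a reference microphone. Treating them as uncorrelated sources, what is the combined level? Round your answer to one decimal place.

For uncorrelated sources the intensities add, so convert each level to linear form, sum, and take 10·log₁₀ of the total.
Σ 10^(L/10) = 10^(70.4/10) + 10^(69.3/10) = 1.948e+07.
L_total = 10·log₁₀(1.948e+07) = 72.90 dB.

72.9 dB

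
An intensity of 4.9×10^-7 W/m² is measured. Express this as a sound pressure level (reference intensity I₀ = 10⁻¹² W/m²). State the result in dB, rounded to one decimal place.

56.9 dB

L = 10·log₁₀(I/I₀) = 10·log₁₀(4.9×10^-7/10⁻¹²) = 10·log₁₀(4.9×10^5).
L = 10·(0.6902 + 5) = 56.90 dB.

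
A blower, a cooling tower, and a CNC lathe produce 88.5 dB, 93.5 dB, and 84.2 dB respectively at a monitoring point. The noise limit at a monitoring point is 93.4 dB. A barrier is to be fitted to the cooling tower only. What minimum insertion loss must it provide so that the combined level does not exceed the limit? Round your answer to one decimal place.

Fixed contribution from the other sources: Σ 10^(L/10) = 10^(88.5/10) + 10^(84.2/10) = 9.710e+08 (89.87 dB).
To meet 93.4 dB overall, the treated cooling tower may contribute at most 10^(93.4/10) − 9.710e+08 = 1.217e+09, i.e. 90.85 dB.
Required insertion loss = 93.5 − 90.85 = 2.65 dB.

2.6 dB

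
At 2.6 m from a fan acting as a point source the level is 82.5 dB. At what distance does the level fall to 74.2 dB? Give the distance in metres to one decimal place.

The 8.3 dB drop corresponds to a distance ratio of 10^(8.3/20) for a point source.
r₂ = 2.6·10^((82.5−74.2)/20) = 2.6·10^(8.3/20) = 6.76 m.

6.8 m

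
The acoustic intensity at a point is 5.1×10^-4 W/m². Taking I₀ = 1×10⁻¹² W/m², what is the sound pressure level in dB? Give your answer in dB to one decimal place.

87.1 dB

L = 10·log₁₀(I/I₀) = 10·log₁₀(5.1×10^-4/10⁻¹²) = 10·log₁₀(5.1×10^8).
L = 10·(0.7076 + 8) = 87.08 dB.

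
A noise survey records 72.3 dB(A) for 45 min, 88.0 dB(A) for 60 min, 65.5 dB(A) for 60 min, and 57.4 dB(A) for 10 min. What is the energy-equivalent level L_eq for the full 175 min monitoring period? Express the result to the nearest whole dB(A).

83 dB(A)

Weight each interval's intensity by its duration and average over T = 175 min:
Σ tᵢ·10^(Lᵢ/10) = 45·10^(72.3/10) + 60·10^(88.0/10) + 60·10^(65.5/10) + 10·10^(57.4/10) = 3.884e+10.
L_eq = 10·log₁₀(3.884e+10/175) = 83.46 dB(A).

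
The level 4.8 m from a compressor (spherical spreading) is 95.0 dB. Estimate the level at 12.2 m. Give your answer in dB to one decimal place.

86.9 dB

Point-source attenuation: ΔL = 20·log₁₀(r₂/r₁) = 20·log₁₀(12.2/4.8) = 8.102 dB.
L₂ = 95.0 − 20·log₁₀(12.2/4.8) = 95.0 − 8.102 = 86.90 dB.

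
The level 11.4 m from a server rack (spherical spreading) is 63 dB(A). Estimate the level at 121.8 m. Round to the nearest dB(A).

Point-source attenuation: ΔL = 20·log₁₀(r₂/r₁) = 20·log₁₀(121.8/11.4) = 20.575 dB.
L₂ = 63 − 20·log₁₀(121.8/11.4) = 63 − 20.575 = 42.43 dB(A).

42 dB(A)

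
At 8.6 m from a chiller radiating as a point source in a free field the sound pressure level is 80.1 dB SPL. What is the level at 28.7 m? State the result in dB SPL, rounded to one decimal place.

69.6 dB SPL

Spherical spreading from a point source gives a 20·log₁₀(r₂/r₁) drop.
L₂ = 80.1 − 20·log₁₀(28.7/8.6) = 80.1 − 10.468 = 69.63 dB SPL.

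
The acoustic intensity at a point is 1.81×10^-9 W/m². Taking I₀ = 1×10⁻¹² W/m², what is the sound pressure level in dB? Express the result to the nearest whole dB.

L = 10·log₁₀(I/I₀) = 10·log₁₀(1.81×10^-9/10⁻¹²) = 10·log₁₀(1.81×10^3).
L = 10·(0.2577 + 3) = 32.58 dB.

33 dB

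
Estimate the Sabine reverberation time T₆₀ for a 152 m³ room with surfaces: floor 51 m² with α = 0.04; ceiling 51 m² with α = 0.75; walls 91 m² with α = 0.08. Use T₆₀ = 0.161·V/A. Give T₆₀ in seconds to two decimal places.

A = Σ Sᵢαᵢ = 51·0.04 + 51·0.75 + 91·0.08 = 47.57 m².
T₆₀ = 0.161·V/A = 0.161·152/47.57 = 0.514 s.

0.51 s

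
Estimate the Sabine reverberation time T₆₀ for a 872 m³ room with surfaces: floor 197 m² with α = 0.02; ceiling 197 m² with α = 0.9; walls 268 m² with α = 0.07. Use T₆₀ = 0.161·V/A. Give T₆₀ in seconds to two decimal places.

0.70 s

A = Σ Sᵢαᵢ = 197·0.02 + 197·0.9 + 268·0.07 = 200.00 m².
T₆₀ = 0.161 × 872 / 200.00 = 0.702 s.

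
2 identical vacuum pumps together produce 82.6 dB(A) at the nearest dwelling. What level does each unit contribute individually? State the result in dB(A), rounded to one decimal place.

Dividing the total intensity by 2 lowers the level by 10·log₁₀ 2 = 3.010 dB: L₁ = 82.6 − 3.010.

79.6 dB(A)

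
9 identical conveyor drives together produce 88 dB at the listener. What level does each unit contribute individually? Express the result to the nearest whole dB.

Dividing the total intensity by 9 lowers the level by 10·log₁₀ 9 = 9.542 dB: L₁ = 88 − 9.542.

78 dB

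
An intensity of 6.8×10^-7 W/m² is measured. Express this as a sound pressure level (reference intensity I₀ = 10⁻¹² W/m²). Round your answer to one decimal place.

L = 10·log₁₀(I/I₀) = 10·log₁₀(6.8×10^-7/10⁻¹²) = 10·log₁₀(6.8×10^5).
L = 10·(0.8325 + 5) = 58.33 dB.

58.3 dB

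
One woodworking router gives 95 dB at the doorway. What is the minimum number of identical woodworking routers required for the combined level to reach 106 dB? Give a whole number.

13

The shortfall is 106 − 95 = 11.0 dB, and N units add 10·log₁₀ N, so need 10·log₁₀ N ≥ 11.0.
N ≥ 10^(11.0/10) = 12.589, so N = 13.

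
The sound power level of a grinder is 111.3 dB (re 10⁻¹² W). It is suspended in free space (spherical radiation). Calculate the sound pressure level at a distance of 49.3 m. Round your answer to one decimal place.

Free-field spherical radiation: L_p = L_w − 10·log₁₀(4π·r²), r = 49.3 m.
4π·r² = 3.054e+04 m², 10·log₁₀ of that is 44.849 dB.
L_p = 111.3 − 44.849 = 66.45 dB.

66.5 dB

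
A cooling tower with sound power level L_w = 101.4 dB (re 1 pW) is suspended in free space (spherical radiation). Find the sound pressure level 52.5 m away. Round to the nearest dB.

Free-field spherical radiation: L_p = L_w − 10·log₁₀(4π·r²), r = 52.5 m.
4π·r² = 3.464e+04 m², 10·log₁₀ of that is 45.395 dB.
L_p = 101.4 − 45.395 = 56.00 dB.

56 dB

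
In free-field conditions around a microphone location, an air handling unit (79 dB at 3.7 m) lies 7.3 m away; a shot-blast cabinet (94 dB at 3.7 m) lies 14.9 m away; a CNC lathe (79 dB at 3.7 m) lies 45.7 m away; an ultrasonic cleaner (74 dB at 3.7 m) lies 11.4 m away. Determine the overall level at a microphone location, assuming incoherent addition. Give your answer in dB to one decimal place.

First find each source's level at the receiver (point-source: −20·log₁₀(r/r_ref)), then combine on an intensity basis.
air handling unit: 79 − 20·log₁₀(7.3/3.7) = 79 − 5.90 = 73.10 dB.
shot-blast cabinet: 94 − 20·log₁₀(14.9/3.7) = 94 − 12.10 = 81.90 dB.
CNC lathe: 79 − 20·log₁₀(45.7/3.7) = 79 − 21.83 = 57.17 dB.
ultrasonic cleaner: 74 − 20·log₁₀(11.4/3.7) = 74 − 9.77 = 64.23 dB.
Σ 10^(L/10) = 1.785e+08 → L_total = 10·log₁₀(1.785e+08) = 82.52 dB.

82.5 dB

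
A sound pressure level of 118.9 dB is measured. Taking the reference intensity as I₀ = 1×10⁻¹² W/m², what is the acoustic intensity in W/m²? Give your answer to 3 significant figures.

0.776 W/m²

L = 10·log₁₀(I/I₀) ⇒ I = I₀·10^(L/10) = 10⁻¹² × 10^11.89.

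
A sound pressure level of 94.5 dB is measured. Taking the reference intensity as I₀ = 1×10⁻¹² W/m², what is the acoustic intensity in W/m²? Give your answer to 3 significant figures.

0.00282 W/m²

I/I₀ = 10^(94.5/10) = 2.818e+09, so I = 2.818e+09 × 10⁻¹² W/m².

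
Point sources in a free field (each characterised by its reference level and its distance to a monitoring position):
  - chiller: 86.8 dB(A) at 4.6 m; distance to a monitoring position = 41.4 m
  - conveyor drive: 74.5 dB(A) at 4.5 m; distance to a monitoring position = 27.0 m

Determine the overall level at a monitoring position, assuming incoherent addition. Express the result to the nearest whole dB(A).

Propagate each source to the receiver with L = L_ref − 20·log₁₀(r/r_ref), then add intensities.
chiller: 86.8 − 20·log₁₀(41.4/4.6) = 86.8 − 19.08 = 67.72 dB(A).
conveyor drive: 74.5 − 20·log₁₀(27.0/4.5) = 74.5 − 15.56 = 58.94 dB(A).
Σ 10^(L/10) = 6.692e+06 → L_total = 10·log₁₀(6.692e+06) = 68.26 dB(A).

68 dB(A)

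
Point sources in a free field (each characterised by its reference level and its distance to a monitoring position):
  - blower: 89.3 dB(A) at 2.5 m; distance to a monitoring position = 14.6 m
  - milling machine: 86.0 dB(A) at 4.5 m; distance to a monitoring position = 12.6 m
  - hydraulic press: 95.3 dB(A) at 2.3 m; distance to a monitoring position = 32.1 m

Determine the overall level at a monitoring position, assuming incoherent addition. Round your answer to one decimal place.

Propagate each source to the receiver with L = L_ref − 20·log₁₀(r/r_ref), then add intensities.
blower: 89.3 − 20·log₁₀(14.6/2.5) = 89.3 − 15.33 = 73.97 dB(A).
milling machine: 86.0 − 20·log₁₀(12.6/4.5) = 86.0 − 8.94 = 77.06 dB(A).
hydraulic press: 95.3 − 20·log₁₀(32.1/2.3) = 95.3 − 22.90 = 72.40 dB(A).
Σ 10^(L/10) = 9.313e+07 → L_total = 10·log₁₀(9.313e+07) = 79.69 dB(A).

79.7 dB(A)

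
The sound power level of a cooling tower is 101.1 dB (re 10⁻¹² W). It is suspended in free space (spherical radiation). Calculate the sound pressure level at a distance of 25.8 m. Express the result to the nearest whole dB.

L_p = L_w − 10·log₁₀(4π·r²) with r = 25.8 m.
4π·r² = 8365 m², 10·log₁₀ of that is 39.224 dB.
L_p = 101.1 − 39.224 = 61.88 dB.

62 dB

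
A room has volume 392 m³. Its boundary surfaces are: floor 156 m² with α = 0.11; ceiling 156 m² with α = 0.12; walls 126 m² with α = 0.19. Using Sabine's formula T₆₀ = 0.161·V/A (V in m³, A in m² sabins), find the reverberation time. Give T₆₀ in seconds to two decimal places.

Total absorption A = 156·0.11 + 156·0.12 + 126·0.19 = 59.82 m² sabins.
T₆₀ = 0.161·V/A = 0.161·392/59.82 = 1.055 s.

1.06 s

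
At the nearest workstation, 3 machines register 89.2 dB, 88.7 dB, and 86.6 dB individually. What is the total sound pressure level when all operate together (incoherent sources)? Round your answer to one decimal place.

93.1 dB

Incoherent sources combine by intensity addition: L_total = 10·log₁₀(Σ 10^(L_i/10)).
Σ 10^(L/10) = 10^(89.2/10) + 10^(88.7/10) + 10^(86.6/10) = 2.030e+09.
L_total = 10·log₁₀(2.030e+09) = 93.08 dB.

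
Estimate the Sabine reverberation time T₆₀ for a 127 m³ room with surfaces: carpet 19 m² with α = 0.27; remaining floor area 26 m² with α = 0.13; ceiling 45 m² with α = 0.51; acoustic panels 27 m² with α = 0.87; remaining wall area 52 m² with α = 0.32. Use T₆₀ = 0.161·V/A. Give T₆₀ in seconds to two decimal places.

0.29 s

Summing Sᵢαᵢ: 19·0.27 + 26·0.13 + 45·0.51 + 27·0.87 + 52·0.32 = 71.59 m².
T₆₀ = 0.161 × 127 / 71.59 = 0.286 s.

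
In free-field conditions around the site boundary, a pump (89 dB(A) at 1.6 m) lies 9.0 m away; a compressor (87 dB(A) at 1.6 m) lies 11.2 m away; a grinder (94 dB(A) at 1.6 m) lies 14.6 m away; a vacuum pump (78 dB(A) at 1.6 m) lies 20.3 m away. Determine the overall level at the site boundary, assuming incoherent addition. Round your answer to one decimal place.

Apply inverse-square spreading to bring every level to the receiver, then sum 10^(L/10).
pump: 89 − 20·log₁₀(9.0/1.6) = 89 − 15.00 = 74.00 dB(A).
compressor: 87 − 20·log₁₀(11.2/1.6) = 87 − 16.90 = 70.10 dB(A).
grinder: 94 − 20·log₁₀(14.6/1.6) = 94 − 19.20 = 74.80 dB(A).
vacuum pump: 78 − 20·log₁₀(20.3/1.6) = 78 − 22.07 = 55.93 dB(A).
Σ 10^(L/10) = 6.589e+07 → L_total = 10·log₁₀(6.589e+07) = 78.19 dB(A).

78.2 dB(A)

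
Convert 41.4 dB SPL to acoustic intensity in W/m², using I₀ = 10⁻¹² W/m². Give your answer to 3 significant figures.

I = I₀·10^(L/10) = 10⁻¹² × 10^(41.4/10) = 10^(-7.860).

1.38e-08 W/m²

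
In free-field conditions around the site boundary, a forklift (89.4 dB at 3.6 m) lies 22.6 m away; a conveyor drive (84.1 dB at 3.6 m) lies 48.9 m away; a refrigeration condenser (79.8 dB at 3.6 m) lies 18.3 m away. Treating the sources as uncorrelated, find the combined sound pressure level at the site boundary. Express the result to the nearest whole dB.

Propagate each source to the receiver with L = L_ref − 20·log₁₀(r/r_ref), then add intensities.
forklift: 89.4 − 20·log₁₀(22.6/3.6) = 89.4 − 15.96 = 73.44 dB.
conveyor drive: 84.1 − 20·log₁₀(48.9/3.6) = 84.1 − 22.66 = 61.44 dB.
refrigeration condenser: 79.8 − 20·log₁₀(18.3/3.6) = 79.8 − 14.12 = 65.68 dB.
Σ 10^(L/10) = 2.719e+07 → L_total = 10·log₁₀(2.719e+07) = 74.34 dB.

74 dB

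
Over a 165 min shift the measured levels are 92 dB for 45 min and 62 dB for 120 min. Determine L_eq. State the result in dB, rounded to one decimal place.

86.4 dB

The energy average is taken in the linear domain: L_eq = 10·log₁₀[(Σ tᵢ·10^(Lᵢ/10))/T], T = 165 min.
Σ tᵢ·10^(Lᵢ/10) = 45·10^(92/10) + 120·10^(62/10) = 7.151e+10.
L_eq = 10·log₁₀(7.151e+10/165) = 86.37 dB.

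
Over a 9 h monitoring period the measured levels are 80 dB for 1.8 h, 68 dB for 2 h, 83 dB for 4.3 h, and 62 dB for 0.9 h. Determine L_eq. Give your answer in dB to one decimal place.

Weight each interval's intensity by its duration and average over T = 9 h:
Σ tᵢ·10^(Lᵢ/10) = 1.8·10^(80/10) + 2·10^(68/10) + 4.3·10^(83/10) + 0.9·10^(62/10) = 1.052e+09.
L_eq = 10·log₁₀(1.052e+09/9) = 80.68 dB.

80.7 dB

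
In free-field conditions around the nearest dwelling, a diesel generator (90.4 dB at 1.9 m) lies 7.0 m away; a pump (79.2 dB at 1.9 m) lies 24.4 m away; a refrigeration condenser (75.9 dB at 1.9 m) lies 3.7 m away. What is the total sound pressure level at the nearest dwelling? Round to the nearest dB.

Propagate each source to the receiver with L = L_ref − 20·log₁₀(r/r_ref), then add intensities.
diesel generator: 90.4 − 20·log₁₀(7.0/1.9) = 90.4 − 11.33 = 79.07 dB.
pump: 79.2 − 20·log₁₀(24.4/1.9) = 79.2 − 22.17 = 57.03 dB.
refrigeration condenser: 75.9 − 20·log₁₀(3.7/1.9) = 75.9 − 5.79 = 70.11 dB.
Σ 10^(L/10) = 9.154e+07 → L_total = 10·log₁₀(9.154e+07) = 79.62 dB.

80 dB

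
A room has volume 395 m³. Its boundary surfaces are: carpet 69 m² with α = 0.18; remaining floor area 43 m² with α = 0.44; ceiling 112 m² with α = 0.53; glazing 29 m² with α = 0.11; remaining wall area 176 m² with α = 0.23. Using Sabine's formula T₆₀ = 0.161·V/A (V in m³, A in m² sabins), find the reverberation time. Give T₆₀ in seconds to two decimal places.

0.47 s

Summing Sᵢαᵢ: 69·0.18 + 43·0.44 + 112·0.53 + 29·0.11 + 176·0.23 = 134.37 m².
T₆₀ = 0.161·V/A = 0.161·395/134.37 = 0.473 s.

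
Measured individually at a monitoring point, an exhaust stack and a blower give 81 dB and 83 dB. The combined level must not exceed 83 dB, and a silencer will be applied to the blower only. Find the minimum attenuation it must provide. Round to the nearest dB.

Fixed contribution from the other source: Σ 10^(L/10) = 10^(81/10) = 1.259e+08 (81.00 dB).
To meet 83 dB overall, the treated blower may contribute at most 10^(83/10) − 1.259e+08 = 7.363e+07, i.e. 78.67 dB.
Required insertion loss = 83 − 78.67 = 4.33 dB.

4 dB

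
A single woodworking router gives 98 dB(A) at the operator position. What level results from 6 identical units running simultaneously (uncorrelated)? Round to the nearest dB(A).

N identical incoherent sources raise the level by 10·log₁₀ N.
L_total = 98 + 10·log₁₀(6) = 98 + 7.782 = 105.78 dB(A).

106 dB(A)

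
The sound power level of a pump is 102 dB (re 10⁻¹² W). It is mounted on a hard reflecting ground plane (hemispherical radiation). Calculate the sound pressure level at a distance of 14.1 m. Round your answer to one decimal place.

71.0 dB

L_p = L_w − 10·log₁₀(2π·r²) with r = 14.1 m.
2π·r² = 1249 m², 10·log₁₀ of that is 30.966 dB.
L_p = 102 − 30.966 = 71.03 dB.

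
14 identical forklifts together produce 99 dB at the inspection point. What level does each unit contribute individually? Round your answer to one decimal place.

87.5 dB

For N identical incoherent sources L_total = L₁ + 10·log₁₀ N, so L₁ = 99 − 10·log₁₀(14) = 99 − 11.461.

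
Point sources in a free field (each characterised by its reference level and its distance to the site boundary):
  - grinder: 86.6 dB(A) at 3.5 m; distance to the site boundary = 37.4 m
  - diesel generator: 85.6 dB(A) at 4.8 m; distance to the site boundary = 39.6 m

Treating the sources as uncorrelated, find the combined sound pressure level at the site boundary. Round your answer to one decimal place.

First find each source's level at the receiver (point-source: −20·log₁₀(r/r_ref)), then combine on an intensity basis.
grinder: 86.6 − 20·log₁₀(37.4/3.5) = 86.6 − 20.58 = 66.02 dB(A).
diesel generator: 85.6 − 20·log₁₀(39.6/4.8) = 85.6 − 18.33 = 67.27 dB(A).
Σ 10^(L/10) = 9.338e+06 → L_total = 10·log₁₀(9.338e+06) = 69.70 dB(A).

69.7 dB(A)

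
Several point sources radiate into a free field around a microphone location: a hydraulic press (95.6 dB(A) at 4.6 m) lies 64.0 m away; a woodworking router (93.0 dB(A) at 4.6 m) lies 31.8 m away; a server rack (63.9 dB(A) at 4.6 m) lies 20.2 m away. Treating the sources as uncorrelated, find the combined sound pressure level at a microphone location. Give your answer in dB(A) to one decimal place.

77.8 dB(A)

Propagate each source to the receiver with L = L_ref − 20·log₁₀(r/r_ref), then add intensities.
hydraulic press: 95.6 − 20·log₁₀(64.0/4.6) = 95.6 − 22.87 = 72.73 dB(A).
woodworking router: 93.0 − 20·log₁₀(31.8/4.6) = 93.0 − 16.79 = 76.21 dB(A).
server rack: 63.9 − 20·log₁₀(20.2/4.6) = 63.9 − 12.85 = 51.05 dB(A).
Σ 10^(L/10) = 6.063e+07 → L_total = 10·log₁₀(6.063e+07) = 77.83 dB(A).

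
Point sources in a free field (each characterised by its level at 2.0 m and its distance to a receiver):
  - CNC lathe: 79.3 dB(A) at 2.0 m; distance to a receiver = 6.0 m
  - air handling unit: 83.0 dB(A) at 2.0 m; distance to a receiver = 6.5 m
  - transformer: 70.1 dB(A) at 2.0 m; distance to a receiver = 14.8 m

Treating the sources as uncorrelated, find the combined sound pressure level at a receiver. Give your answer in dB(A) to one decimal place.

74.6 dB(A)

First find each source's level at the receiver (point-source: −20·log₁₀(r/r_ref)), then combine on an intensity basis.
CNC lathe: 79.3 − 20·log₁₀(6.0/2.0) = 79.3 − 9.54 = 69.76 dB(A).
air handling unit: 83.0 − 20·log₁₀(6.5/2.0) = 83.0 − 10.24 = 72.76 dB(A).
transformer: 70.1 − 20·log₁₀(14.8/2.0) = 70.1 − 17.38 = 52.72 dB(A).
Σ 10^(L/10) = 2.853e+07 → L_total = 10·log₁₀(2.853e+07) = 74.55 dB(A).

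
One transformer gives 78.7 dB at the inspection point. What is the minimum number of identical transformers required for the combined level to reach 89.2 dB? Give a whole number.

The shortfall is 89.2 − 78.7 = 10.5 dB, and N units add 10·log₁₀ N, so need 10·log₁₀ N ≥ 10.5.
N ≥ 10^(10.5/10) = 11.220, so N = 12.

12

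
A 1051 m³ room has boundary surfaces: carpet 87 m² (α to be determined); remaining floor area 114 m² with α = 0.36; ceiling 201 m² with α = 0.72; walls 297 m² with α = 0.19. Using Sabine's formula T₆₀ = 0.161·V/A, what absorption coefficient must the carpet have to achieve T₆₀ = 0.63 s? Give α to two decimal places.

0.30

From T₆₀ = 0.161·V/A, the target T₆₀ = 0.63 s needs A = 0.161·1051/0.63 = 268.59 m².
Absorption from the other surfaces = 114·0.36 + 201·0.72 + 297·0.19 = 242.19 m², so the carpet must supply 26.40 m² over 87 m².
α = 26.40/87 = 0.303.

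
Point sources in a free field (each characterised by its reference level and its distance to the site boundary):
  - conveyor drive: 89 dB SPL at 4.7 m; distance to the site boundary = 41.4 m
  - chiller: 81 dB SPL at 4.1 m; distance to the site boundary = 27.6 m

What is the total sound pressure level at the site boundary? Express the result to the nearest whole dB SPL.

71 dB SPL

First find each source's level at the receiver (point-source: −20·log₁₀(r/r_ref)), then combine on an intensity basis.
conveyor drive: 89 − 20·log₁₀(41.4/4.7) = 89 − 18.90 = 70.10 dB SPL.
chiller: 81 − 20·log₁₀(27.6/4.1) = 81 − 16.56 = 64.44 dB SPL.
Σ 10^(L/10) = 1.302e+07 → L_total = 10·log₁₀(1.302e+07) = 71.14 dB SPL.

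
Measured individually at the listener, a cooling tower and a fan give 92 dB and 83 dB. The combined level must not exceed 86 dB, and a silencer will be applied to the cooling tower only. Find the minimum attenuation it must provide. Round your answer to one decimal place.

Everything except the cooling tower sums to 10^(83/10) = 1.995e+08 in linear terms, 83.00 dB.
The limit corresponds to 10^(86/10) = 3.981e+08; subtracting the fixed part leaves 1.986e+08 for the cooling tower, i.e. 82.98 dB.
Required insertion loss = 92 − 82.98 = 9.02 dB.

9.0 dB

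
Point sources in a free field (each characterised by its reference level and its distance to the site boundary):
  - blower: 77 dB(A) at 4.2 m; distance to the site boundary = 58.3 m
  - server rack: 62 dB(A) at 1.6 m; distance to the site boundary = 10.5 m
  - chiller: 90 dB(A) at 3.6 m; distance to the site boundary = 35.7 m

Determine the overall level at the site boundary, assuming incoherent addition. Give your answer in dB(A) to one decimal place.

Apply inverse-square spreading to bring every level to the receiver, then sum 10^(L/10).
blower: 77 − 20·log₁₀(58.3/4.2) = 77 − 22.85 = 54.15 dB(A).
server rack: 62 − 20·log₁₀(10.5/1.6) = 62 − 16.34 = 45.66 dB(A).
chiller: 90 − 20·log₁₀(35.7/3.6) = 90 − 19.93 = 70.07 dB(A).
Σ 10^(L/10) = 1.047e+07 → L_total = 10·log₁₀(1.047e+07) = 70.20 dB(A).

70.2 dB(A)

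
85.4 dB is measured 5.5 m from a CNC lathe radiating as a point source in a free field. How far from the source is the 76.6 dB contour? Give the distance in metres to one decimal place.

For a point source L₁ − L₂ = 20·log₁₀(r₂/r₁), so r₂ = r₁·10^((L₁−L₂)/20).
r₂ = 5.5·10^((85.4−76.6)/20) = 5.5·10^(8.8/20) = 15.15 m.

15.1 m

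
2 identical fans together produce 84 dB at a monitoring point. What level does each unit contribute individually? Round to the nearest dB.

81 dB

2 equal contributions raise the level by 10·log₁₀ 2 = 3.010 dB, so each unit alone gives 84 − 3.010.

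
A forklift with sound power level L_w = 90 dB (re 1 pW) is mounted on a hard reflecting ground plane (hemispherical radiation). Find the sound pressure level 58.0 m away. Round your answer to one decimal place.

46.7 dB

L_p = L_w − 10·log₁₀(2π·r²) with r = 58.0 m.
2π·r² = 2.114e+04 m², 10·log₁₀ of that is 43.250 dB.
L_p = 90 − 43.250 = 46.75 dB.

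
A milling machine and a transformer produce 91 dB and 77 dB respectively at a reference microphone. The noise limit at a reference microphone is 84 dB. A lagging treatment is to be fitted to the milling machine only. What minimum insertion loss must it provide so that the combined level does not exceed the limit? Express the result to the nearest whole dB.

Fixed contribution from the other source: Σ 10^(L/10) = 10^(77/10) = 5.012e+07 (77.00 dB).
To meet 84 dB overall, the treated milling machine may contribute at most 10^(84/10) − 5.012e+07 = 2.011e+08, i.e. 83.03 dB.
Required insertion loss = 91 − 83.03 = 7.97 dB.

8 dB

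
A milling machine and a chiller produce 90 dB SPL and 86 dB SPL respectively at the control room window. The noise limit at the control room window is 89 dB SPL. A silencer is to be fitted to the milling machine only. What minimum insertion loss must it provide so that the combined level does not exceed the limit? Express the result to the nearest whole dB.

4 dB

Fixed contribution from the other source: Σ 10^(L/10) = 10^(86/10) = 3.981e+08 (86.00 dB SPL).
To meet 89 dB SPL overall, the treated milling machine may contribute at most 10^(89/10) − 3.981e+08 = 3.962e+08, i.e. 85.98 dB SPL.
So the milling machine must be reduced from 90 to 85.98 dB SPL: IL = 4.02 dB.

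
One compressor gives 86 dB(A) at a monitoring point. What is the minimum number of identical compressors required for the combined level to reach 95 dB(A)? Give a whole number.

8

The shortfall is 95 − 86 = 9.0 dB, and N units add 10·log₁₀ N, so need 10·log₁₀ N ≥ 9.0.
N ≥ 10^(9.0/10) = 7.943, so N = 8.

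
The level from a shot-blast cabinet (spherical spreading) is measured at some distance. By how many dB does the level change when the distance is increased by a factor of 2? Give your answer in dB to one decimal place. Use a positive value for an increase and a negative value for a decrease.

-6.0 dB

Point-source spreading: ΔL = −20·log₁₀(r₂/r₁).
ΔL = −20·log₁₀(2) = -6.02 dB.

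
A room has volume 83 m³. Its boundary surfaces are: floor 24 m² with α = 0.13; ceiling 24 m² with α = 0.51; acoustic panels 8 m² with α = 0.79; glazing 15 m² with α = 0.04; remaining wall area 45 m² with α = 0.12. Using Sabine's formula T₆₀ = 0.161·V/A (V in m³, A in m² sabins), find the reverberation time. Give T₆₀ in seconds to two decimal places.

0.48 s

Summing Sᵢαᵢ: 24·0.13 + 24·0.51 + 8·0.79 + 15·0.04 + 45·0.12 = 27.68 m².
T₆₀ = 0.161·V/A = 0.161·83/27.68 = 0.483 s.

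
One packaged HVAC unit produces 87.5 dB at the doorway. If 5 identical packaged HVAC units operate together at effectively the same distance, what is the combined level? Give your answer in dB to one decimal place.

N identical incoherent sources raise the level by 10·log₁₀ N.
L_total = 87.5 + 10·log₁₀(5) = 87.5 + 6.990 = 94.49 dB.

94.5 dB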